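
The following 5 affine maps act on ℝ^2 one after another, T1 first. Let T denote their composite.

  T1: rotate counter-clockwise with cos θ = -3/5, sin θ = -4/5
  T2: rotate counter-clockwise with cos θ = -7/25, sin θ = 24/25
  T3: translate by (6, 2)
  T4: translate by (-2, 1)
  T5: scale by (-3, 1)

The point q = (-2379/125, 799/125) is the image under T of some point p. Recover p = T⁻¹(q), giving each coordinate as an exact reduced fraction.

T1 = [-3/5 4/5 0; -4/5 -3/5 0; 0 0 1]
T2·T1 = [117/125 44/125 0; -44/125 117/125 0; 0 0 1]
T3·…·T1 = [117/125 44/125 6; -44/125 117/125 2; 0 0 1]
T4·…·T1 = [117/125 44/125 4; -44/125 117/125 3; 0 0 1]
T5·…·T1 = [-351/125 -132/125 -12; -44/125 117/125 3; 0 0 1]
det M = -3; M⁻¹ = [-39/125 -44/125 -336/125; -44/375 117/125 -527/125; 0 0 1]
M⁻¹ · (-2379/125, 799/125)ᵀ = (1, 4)ᵀ

p = (1, 4)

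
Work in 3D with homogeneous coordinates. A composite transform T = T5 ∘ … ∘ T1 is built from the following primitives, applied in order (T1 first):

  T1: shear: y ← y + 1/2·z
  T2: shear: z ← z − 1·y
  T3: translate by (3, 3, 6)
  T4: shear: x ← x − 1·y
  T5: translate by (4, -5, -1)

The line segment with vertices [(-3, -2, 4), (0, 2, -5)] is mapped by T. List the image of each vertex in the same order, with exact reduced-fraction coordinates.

T1 shear: y ← y + 1/2·z: (-3, -2, 4) → (-3, 0, 4); (0, 2, -5) → (0, -1/2, -5)
T2 shear: z ← z − 1·y: (-3, 0, 4) → (-3, 0, 4); (0, -1/2, -5) → (0, -1/2, -9/2)
T3 translate by (3, 3, 6): (-3, 0, 4) → (0, 3, 10); (0, -1/2, -9/2) → (3, 5/2, 3/2)
T4 shear: x ← x − 1·y: (0, 3, 10) → (-3, 3, 10); (3, 5/2, 3/2) → (1/2, 5/2, 3/2)
T5 translate by (4, -5, -1): (-3, 3, 10) → (1, -2, 9); (1/2, 5/2, 3/2) → (9/2, -5/2, 1/2)

image vertices: (1, -2, 9), (9/2, -5/2, 1/2)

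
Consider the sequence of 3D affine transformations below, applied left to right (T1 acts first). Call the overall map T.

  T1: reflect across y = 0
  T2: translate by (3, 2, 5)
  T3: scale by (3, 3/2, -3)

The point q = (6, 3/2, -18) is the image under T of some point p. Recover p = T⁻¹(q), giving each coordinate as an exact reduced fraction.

T1 = [1 0 0 0; 0 -1 0 0; 0 0 1 0; 0 0 0 1]
T2·T1 = [1 0 0 3; 0 -1 0 2; 0 0 1 5; 0 0 0 1]
T3·…·T1 = [3 0 0 9; 0 -3/2 0 3; 0 0 -3 -15; 0 0 0 1]
det M = 27/2; M⁻¹ = [1/3 0 0 -3; 0 -2/3 0 2; 0 0 -1/3 -5; 0 0 0 1]
M⁻¹ · (6, 3/2, -18)ᵀ = (-1, 1, 1)ᵀ

p = (-1, 1, 1)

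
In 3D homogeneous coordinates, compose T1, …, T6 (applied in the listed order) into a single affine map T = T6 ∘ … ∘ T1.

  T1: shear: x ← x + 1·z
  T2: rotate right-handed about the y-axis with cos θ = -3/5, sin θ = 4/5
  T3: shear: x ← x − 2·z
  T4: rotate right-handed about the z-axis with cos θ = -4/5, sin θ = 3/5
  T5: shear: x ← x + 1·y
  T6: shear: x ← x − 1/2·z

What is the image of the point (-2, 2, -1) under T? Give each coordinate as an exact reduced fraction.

T1 shear: x ← x + 1·z: (-2, 2, -1) → (-3, 2, -1)
T2 rotate right-handed about the y-axis with cos θ = -3/5, sin θ = 4/5: (-3, 2, -1) → (1, 2, 3)
T3 shear: x ← x − 2·z: (1, 2, 3) → (-5, 2, 3)
T4 rotate right-handed about the z-axis with cos θ = -4/5, sin θ = 3/5: (-5, 2, 3) → (14/5, -23/5, 3)
T5 shear: x ← x + 1·y: (14/5, -23/5, 3) → (-9/5, -23/5, 3)
T6 shear: x ← x − 1/2·z: (-9/5, -23/5, 3) → (-33/10, -23/5, 3)

T(p) = (-33/10, -23/5, 3)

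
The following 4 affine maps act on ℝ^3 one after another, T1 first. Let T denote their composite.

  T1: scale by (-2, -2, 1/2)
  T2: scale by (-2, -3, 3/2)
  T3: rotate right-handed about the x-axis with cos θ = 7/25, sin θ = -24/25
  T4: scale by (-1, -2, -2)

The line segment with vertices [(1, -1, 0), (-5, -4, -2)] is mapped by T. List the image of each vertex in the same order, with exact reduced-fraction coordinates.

image vertices: (-4, 84/25, -288/25), (20, 408/25, -1131/25)

T1 scale by (-2, -2, 1/2): (1, -1, 0) → (-2, 2, 0); (-5, -4, -2) → (10, 8, -1)
T2 scale by (-2, -3, 3/2): (-2, 2, 0) → (4, -6, 0); (10, 8, -1) → (-20, -24, -3/2)
T3 rotate right-handed about the x-axis with cos θ = 7/25, sin θ = -24/25: (4, -6, 0) → (4, -42/25, 144/25); (-20, -24, -3/2) → (-20, -204/25, 1131/50)
T4 scale by (-1, -2, -2): (4, -42/25, 144/25) → (-4, 84/25, -288/25); (-20, -204/25, 1131/50) → (20, 408/25, -1131/25)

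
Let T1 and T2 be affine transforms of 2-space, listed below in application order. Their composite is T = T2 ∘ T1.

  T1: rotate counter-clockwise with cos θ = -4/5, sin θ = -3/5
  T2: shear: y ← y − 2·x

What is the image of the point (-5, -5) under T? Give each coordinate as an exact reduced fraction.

T(p) = (1, 5)

T1 rotate counter-clockwise with cos θ = -4/5, sin θ = -3/5: (-5, -5) → (1, 7)
T2 shear: y ← y − 2·x: (1, 7) → (1, 5)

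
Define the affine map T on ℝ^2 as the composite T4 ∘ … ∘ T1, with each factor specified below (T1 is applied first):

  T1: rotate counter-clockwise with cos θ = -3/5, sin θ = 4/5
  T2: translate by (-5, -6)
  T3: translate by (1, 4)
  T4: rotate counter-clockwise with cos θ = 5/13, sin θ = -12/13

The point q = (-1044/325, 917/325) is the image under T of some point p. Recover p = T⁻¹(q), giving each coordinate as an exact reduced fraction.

p = (0, -1/5)

T1 = [-3/5 -4/5 0; 4/5 -3/5 0; 0 0 1]
T2·T1 = [-3/5 -4/5 -5; 4/5 -3/5 -6; 0 0 1]
T3·…·T1 = [-3/5 -4/5 -4; 4/5 -3/5 -2; 0 0 1]
T4·…·T1 = [33/65 -56/65 -44/13; 56/65 33/65 38/13; 0 0 1]
det M = 1; M⁻¹ = [33/65 56/65 -4/5; -56/65 33/65 -22/5; 0 0 1]
M⁻¹ · (-1044/325, 917/325)ᵀ = (0, -1/5)ᵀ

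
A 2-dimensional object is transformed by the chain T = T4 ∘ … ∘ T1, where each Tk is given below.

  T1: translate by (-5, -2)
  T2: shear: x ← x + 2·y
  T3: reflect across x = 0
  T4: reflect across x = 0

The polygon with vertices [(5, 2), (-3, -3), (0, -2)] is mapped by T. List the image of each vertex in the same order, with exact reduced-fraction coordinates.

image vertices: (0, 0), (-18, -5), (-13, -4)

T1 translate by (-5, -2): (5, 2) → (0, 0); (-3, -3) → (-8, -5); (0, -2) → (-5, -4)
T2 shear: x ← x + 2·y: (0, 0) → (0, 0); (-8, -5) → (-18, -5); (-5, -4) → (-13, -4)
T3 reflect across x = 0: (0, 0) → (0, 0); (-18, -5) → (18, -5); (-13, -4) → (13, -4)
T4 reflect across x = 0: (0, 0) → (0, 0); (18, -5) → (-18, -5); (13, -4) → (-13, -4)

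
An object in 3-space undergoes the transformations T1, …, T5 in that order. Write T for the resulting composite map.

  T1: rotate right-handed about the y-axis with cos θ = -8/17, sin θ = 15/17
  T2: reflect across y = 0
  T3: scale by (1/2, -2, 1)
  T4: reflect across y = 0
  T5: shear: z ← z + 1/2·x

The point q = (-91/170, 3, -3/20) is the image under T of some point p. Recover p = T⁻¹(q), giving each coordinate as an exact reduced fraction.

T1 = [-8/17 0 15/17 0; 0 1 0 0; -15/17 0 -8/17 0; 0 0 0 1]
T2·T1 = [-8/17 0 15/17 0; 0 -1 0 0; -15/17 0 -8/17 0; 0 0 0 1]
T3·…·T1 = [-4/17 0 15/34 0; 0 2 0 0; -15/17 0 -8/17 0; 0 0 0 1]
T4·…·T1 = [-4/17 0 15/34 0; 0 -2 0 0; -15/17 0 -8/17 0; 0 0 0 1]
T5·…·T1 = [-4/17 0 15/34 0; 0 -2 0 0; -1 0 -1/4 0; 0 0 0 1]
det M = -1; M⁻¹ = [-1/2 0 -15/17 0; 0 -1/2 0 0; 2 0 -8/17 0; 0 0 0 1]
M⁻¹ · (-91/170, 3, -3/20)ᵀ = (2/5, -3/2, -1)ᵀ

p = (2/5, -3/2, -1)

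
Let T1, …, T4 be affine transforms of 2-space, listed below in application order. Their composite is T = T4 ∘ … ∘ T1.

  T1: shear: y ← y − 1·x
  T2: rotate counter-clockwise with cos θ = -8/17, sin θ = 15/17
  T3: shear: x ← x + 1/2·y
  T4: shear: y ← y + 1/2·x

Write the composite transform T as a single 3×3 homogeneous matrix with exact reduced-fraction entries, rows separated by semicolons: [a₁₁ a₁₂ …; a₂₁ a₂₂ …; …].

T1 = [1 0 0; -1 1 0; 0 0 1]
T2·T1 = [7/17 -15/17 0; 23/17 -8/17 0; 0 0 1]
T3·…·T1 = [37/34 -19/17 0; 23/17 -8/17 0; 0 0 1]
T4·…·T1 = [37/34 -19/17 0; 129/68 -35/34 0; 0 0 1]

T = [37/34 -19/17 0; 129/68 -35/34 0; 0 0 1]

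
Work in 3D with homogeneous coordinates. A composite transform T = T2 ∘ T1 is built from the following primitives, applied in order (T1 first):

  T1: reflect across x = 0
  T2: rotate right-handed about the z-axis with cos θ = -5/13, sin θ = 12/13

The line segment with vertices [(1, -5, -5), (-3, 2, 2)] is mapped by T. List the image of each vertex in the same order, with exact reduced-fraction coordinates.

T1 reflect across x = 0: (1, -5, -5) → (-1, -5, -5); (-3, 2, 2) → (3, 2, 2)
T2 rotate right-handed about the z-axis with cos θ = -5/13, sin θ = 12/13: (-1, -5, -5) → (5, 1, -5); (3, 2, 2) → (-3, 2, 2)

image vertices: (5, 1, -5), (-3, 2, 2)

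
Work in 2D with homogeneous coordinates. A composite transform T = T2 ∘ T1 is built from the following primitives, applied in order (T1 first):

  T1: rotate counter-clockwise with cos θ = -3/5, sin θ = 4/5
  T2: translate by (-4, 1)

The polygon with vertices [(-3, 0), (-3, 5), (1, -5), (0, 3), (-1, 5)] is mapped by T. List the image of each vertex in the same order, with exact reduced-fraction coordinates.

T1 rotate counter-clockwise with cos θ = -3/5, sin θ = 4/5: (-3, 0) → (9/5, -12/5); (-3, 5) → (-11/5, -27/5); (1, -5) → (17/5, 19/5); (0, 3) → (-12/5, -9/5); (-1, 5) → (-17/5, -19/5)
T2 translate by (-4, 1): (9/5, -12/5) → (-11/5, -7/5); (-11/5, -27/5) → (-31/5, -22/5); (17/5, 19/5) → (-3/5, 24/5); (-12/5, -9/5) → (-32/5, -4/5); (-17/5, -19/5) → (-37/5, -14/5)

image vertices: (-11/5, -7/5), (-31/5, -22/5), (-3/5, 24/5), (-32/5, -4/5), (-37/5, -14/5)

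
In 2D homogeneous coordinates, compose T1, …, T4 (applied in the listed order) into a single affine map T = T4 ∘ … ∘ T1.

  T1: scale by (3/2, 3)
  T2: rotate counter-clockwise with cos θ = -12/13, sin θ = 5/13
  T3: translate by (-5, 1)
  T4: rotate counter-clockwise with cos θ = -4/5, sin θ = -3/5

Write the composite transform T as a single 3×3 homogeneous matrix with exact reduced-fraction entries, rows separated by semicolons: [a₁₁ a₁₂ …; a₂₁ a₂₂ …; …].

T1 = [3/2 0 0; 0 3 0; 0 0 1]
T2·T1 = [-18/13 -15/13 0; 15/26 -36/13 0; 0 0 1]
T3·…·T1 = [-18/13 -15/13 -5; 15/26 -36/13 1; 0 0 1]
T4·…·T1 = [189/130 -48/65 23/5; 24/65 189/65 11/5; 0 0 1]

T = [189/130 -48/65 23/5; 24/65 189/65 11/5; 0 0 1]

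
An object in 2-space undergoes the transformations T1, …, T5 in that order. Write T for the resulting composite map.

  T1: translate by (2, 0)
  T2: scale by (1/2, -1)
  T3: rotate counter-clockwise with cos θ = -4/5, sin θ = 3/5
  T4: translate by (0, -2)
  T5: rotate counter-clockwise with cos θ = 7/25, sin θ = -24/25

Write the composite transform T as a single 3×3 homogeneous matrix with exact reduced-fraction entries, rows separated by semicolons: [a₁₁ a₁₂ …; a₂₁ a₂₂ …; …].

T = [22/125 117/125 -196/125; 117/250 -44/125 47/125; 0 0 1]

T1 = [1 0 2; 0 1 0; 0 0 1]
T2·T1 = [1/2 0 1; 0 -1 0; 0 0 1]
T3·…·T1 = [-2/5 3/5 -4/5; 3/10 4/5 3/5; 0 0 1]
T4·…·T1 = [-2/5 3/5 -4/5; 3/10 4/5 -7/5; 0 0 1]
T5·…·T1 = [22/125 117/125 -196/125; 117/250 -44/125 47/125; 0 0 1]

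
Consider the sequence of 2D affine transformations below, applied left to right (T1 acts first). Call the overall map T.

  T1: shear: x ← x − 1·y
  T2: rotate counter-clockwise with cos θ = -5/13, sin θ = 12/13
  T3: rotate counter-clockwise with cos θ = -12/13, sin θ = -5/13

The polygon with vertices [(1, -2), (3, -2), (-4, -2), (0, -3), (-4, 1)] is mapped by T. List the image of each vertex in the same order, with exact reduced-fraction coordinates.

image vertices: (122/169, -597/169), (362/169, -835/169), (-478/169, -2/169), (3/169, -717/169), (-37/13, 55/13)

T1 shear: x ← x − 1·y: (1, -2) → (3, -2); (3, -2) → (5, -2); (-4, -2) → (-2, -2); (0, -3) → (3, -3); (-4, 1) → (-5, 1)
T2 rotate counter-clockwise with cos θ = -5/13, sin θ = 12/13: (3, -2) → (9/13, 46/13); (5, -2) → (-1/13, 70/13); (-2, -2) → (34/13, -14/13); (3, -3) → (21/13, 51/13); (-5, 1) → (1, -5)
T3 rotate counter-clockwise with cos θ = -12/13, sin θ = -5/13: (9/13, 46/13) → (122/169, -597/169); (-1/13, 70/13) → (362/169, -835/169); (34/13, -14/13) → (-478/169, -2/169); (21/13, 51/13) → (3/169, -717/169); (1, -5) → (-37/13, 55/13)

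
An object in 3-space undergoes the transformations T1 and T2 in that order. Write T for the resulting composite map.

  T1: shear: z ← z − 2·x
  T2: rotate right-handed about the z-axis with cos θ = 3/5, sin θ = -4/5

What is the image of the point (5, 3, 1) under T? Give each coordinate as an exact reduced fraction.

T(p) = (27/5, -11/5, -9)

T1 shear: z ← z − 2·x: (5, 3, 1) → (5, 3, -9)
T2 rotate right-handed about the z-axis with cos θ = 3/5, sin θ = -4/5: (5, 3, -9) → (27/5, -11/5, -9)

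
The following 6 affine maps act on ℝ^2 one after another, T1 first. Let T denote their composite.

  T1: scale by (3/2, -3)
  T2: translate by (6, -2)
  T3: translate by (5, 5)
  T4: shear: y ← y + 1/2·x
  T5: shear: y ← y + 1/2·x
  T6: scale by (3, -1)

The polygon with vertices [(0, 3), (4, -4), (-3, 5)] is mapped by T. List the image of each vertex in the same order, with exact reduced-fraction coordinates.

T1 scale by (3/2, -3): (0, 3) → (0, -9); (4, -4) → (6, 12); (-3, 5) → (-9/2, -15)
T2 translate by (6, -2): (0, -9) → (6, -11); (6, 12) → (12, 10); (-9/2, -15) → (3/2, -17)
T3 translate by (5, 5): (6, -11) → (11, -6); (12, 10) → (17, 15); (3/2, -17) → (13/2, -12)
T4 shear: y ← y + 1/2·x: (11, -6) → (11, -1/2); (17, 15) → (17, 47/2); (13/2, -12) → (13/2, -35/4)
T5 shear: y ← y + 1/2·x: (11, -1/2) → (11, 5); (17, 47/2) → (17, 32); (13/2, -35/4) → (13/2, -11/2)
T6 scale by (3, -1): (11, 5) → (33, -5); (17, 32) → (51, -32); (13/2, -11/2) → (39/2, 11/2)

image vertices: (33, -5), (51, -32), (39/2, 11/2)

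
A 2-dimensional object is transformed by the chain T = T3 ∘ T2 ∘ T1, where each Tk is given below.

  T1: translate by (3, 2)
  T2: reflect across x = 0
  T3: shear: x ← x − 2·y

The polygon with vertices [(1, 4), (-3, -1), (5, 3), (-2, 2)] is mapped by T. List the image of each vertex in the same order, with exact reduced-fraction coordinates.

T1 translate by (3, 2): (1, 4) → (4, 6); (-3, -1) → (0, 1); (5, 3) → (8, 5); (-2, 2) → (1, 4)
T2 reflect across x = 0: (4, 6) → (-4, 6); (0, 1) → (0, 1); (8, 5) → (-8, 5); (1, 4) → (-1, 4)
T3 shear: x ← x − 2·y: (-4, 6) → (-16, 6); (0, 1) → (-2, 1); (-8, 5) → (-18, 5); (-1, 4) → (-9, 4)

image vertices: (-16, 6), (-2, 1), (-18, 5), (-9, 4)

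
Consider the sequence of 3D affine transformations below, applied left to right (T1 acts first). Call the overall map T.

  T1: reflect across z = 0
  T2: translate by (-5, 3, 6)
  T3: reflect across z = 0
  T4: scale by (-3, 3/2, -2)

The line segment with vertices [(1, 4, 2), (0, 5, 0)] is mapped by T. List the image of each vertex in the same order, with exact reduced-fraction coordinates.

T1 reflect across z = 0: (1, 4, 2) → (1, 4, -2); (0, 5, 0) → (0, 5, 0)
T2 translate by (-5, 3, 6): (1, 4, -2) → (-4, 7, 4); (0, 5, 0) → (-5, 8, 6)
T3 reflect across z = 0: (-4, 7, 4) → (-4, 7, -4); (-5, 8, 6) → (-5, 8, -6)
T4 scale by (-3, 3/2, -2): (-4, 7, -4) → (12, 21/2, 8); (-5, 8, -6) → (15, 12, 12)

image vertices: (12, 21/2, 8), (15, 12, 12)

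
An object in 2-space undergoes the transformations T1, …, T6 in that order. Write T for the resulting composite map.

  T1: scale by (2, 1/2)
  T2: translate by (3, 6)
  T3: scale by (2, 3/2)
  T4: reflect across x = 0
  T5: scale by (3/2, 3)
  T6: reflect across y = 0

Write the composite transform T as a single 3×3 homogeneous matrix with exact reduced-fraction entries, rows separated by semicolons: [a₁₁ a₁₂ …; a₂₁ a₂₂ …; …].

T1 = [2 0 0; 0 1/2 0; 0 0 1]
T2·T1 = [2 0 3; 0 1/2 6; 0 0 1]
T3·…·T1 = [4 0 6; 0 3/4 9; 0 0 1]
T4·…·T1 = [-4 0 -6; 0 3/4 9; 0 0 1]
T5·…·T1 = [-6 0 -9; 0 9/4 27; 0 0 1]
T6·…·T1 = [-6 0 -9; 0 -9/4 -27; 0 0 1]

T = [-6 0 -9; 0 -9/4 -27; 0 0 1]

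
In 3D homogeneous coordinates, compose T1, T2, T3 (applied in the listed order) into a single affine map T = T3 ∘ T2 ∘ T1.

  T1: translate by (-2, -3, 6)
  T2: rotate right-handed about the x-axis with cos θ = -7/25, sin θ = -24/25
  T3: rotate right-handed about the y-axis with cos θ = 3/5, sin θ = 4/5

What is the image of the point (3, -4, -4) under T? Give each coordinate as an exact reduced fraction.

T(p) = (691/125, 97/25, 362/125)

T1 translate by (-2, -3, 6): (3, -4, -4) → (1, -7, 2)
T2 rotate right-handed about the x-axis with cos θ = -7/25, sin θ = -24/25: (1, -7, 2) → (1, 97/25, 154/25)
T3 rotate right-handed about the y-axis with cos θ = 3/5, sin θ = 4/5: (1, 97/25, 154/25) → (691/125, 97/25, 362/125)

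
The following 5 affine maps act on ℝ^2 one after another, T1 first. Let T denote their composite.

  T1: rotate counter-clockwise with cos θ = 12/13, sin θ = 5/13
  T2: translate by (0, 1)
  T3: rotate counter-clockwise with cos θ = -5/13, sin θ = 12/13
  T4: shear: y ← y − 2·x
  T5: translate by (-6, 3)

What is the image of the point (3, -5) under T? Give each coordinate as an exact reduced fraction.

T1 rotate counter-clockwise with cos θ = 12/13, sin θ = 5/13: (3, -5) → (61/13, -45/13)
T2 translate by (0, 1): (61/13, -45/13) → (61/13, -32/13)
T3 rotate counter-clockwise with cos θ = -5/13, sin θ = 12/13: (61/13, -32/13) → (79/169, 892/169)
T4 shear: y ← y − 2·x: (79/169, 892/169) → (79/169, 734/169)
T5 translate by (-6, 3): (79/169, 734/169) → (-935/169, 1241/169)

T(p) = (-935/169, 1241/169)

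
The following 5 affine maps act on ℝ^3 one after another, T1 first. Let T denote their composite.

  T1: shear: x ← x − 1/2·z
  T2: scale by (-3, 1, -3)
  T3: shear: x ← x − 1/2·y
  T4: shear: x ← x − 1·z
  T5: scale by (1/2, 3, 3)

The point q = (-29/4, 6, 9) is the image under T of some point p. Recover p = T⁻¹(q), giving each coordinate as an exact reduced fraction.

p = (3, 2, -1)

T1 = [1 0 -1/2 0; 0 1 0 0; 0 0 1 0; 0 0 0 1]
T2·T1 = [-3 0 3/2 0; 0 1 0 0; 0 0 -3 0; 0 0 0 1]
T3·…·T1 = [-3 -1/2 3/2 0; 0 1 0 0; 0 0 -3 0; 0 0 0 1]
T4·…·T1 = [-3 -1/2 9/2 0; 0 1 0 0; 0 0 -3 0; 0 0 0 1]
T5·…·T1 = [-3/2 -1/4 9/4 0; 0 3 0 0; 0 0 -9 0; 0 0 0 1]
det M = 81/2; M⁻¹ = [-2/3 -1/18 -1/6 0; 0 1/3 0 0; 0 0 -1/9 0; 0 0 0 1]
M⁻¹ · (-29/4, 6, 9)ᵀ = (3, 2, -1)ᵀ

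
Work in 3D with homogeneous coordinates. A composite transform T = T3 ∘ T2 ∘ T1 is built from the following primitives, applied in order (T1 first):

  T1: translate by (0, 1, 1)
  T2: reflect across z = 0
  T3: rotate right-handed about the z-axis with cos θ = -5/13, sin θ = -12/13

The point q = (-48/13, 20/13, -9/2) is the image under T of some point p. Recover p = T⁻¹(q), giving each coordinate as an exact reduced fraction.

p = (0, -5, 7/2)

T1 = [1 0 0 0; 0 1 0 1; 0 0 1 1; 0 0 0 1]
T2·T1 = [1 0 0 0; 0 1 0 1; 0 0 -1 -1; 0 0 0 1]
T3·…·T1 = [-5/13 12/13 0 12/13; -12/13 -5/13 0 -5/13; 0 0 -1 -1; 0 0 0 1]
det M = -1; M⁻¹ = [-5/13 -12/13 0 0; 12/13 -5/13 0 -1; 0 0 -1 -1; 0 0 0 1]
M⁻¹ · (-48/13, 20/13, -9/2)ᵀ = (0, -5, 7/2)ᵀ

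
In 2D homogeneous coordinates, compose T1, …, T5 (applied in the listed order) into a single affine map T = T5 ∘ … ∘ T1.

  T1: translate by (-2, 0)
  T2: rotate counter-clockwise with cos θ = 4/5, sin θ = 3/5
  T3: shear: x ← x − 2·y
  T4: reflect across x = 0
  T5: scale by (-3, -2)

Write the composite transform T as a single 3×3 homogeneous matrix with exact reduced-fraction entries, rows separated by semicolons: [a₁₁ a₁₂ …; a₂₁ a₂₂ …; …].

T1 = [1 0 -2; 0 1 0; 0 0 1]
T2·T1 = [4/5 -3/5 -8/5; 3/5 4/5 -6/5; 0 0 1]
T3·…·T1 = [-2/5 -11/5 4/5; 3/5 4/5 -6/5; 0 0 1]
T4·…·T1 = [2/5 11/5 -4/5; 3/5 4/5 -6/5; 0 0 1]
T5·…·T1 = [-6/5 -33/5 12/5; -6/5 -8/5 12/5; 0 0 1]

T = [-6/5 -33/5 12/5; -6/5 -8/5 12/5; 0 0 1]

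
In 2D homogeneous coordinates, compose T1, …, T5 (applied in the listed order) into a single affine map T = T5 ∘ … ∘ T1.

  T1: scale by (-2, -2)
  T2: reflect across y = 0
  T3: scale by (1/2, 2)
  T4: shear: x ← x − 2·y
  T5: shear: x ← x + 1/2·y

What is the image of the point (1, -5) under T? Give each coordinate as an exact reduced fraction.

T1 scale by (-2, -2): (1, -5) → (-2, 10)
T2 reflect across y = 0: (-2, 10) → (-2, -10)
T3 scale by (1/2, 2): (-2, -10) → (-1, -20)
T4 shear: x ← x − 2·y: (-1, -20) → (39, -20)
T5 shear: x ← x + 1/2·y: (39, -20) → (29, -20)

T(p) = (29, -20)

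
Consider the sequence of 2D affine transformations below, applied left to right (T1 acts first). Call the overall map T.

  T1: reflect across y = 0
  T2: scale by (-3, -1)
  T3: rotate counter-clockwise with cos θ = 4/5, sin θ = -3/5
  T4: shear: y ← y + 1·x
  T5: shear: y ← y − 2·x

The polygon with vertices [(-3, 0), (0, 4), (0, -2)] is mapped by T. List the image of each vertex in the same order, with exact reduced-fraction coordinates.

T1 reflect across y = 0: (-3, 0) → (-3, 0); (0, 4) → (0, -4); (0, -2) → (0, 2)
T2 scale by (-3, -1): (-3, 0) → (9, 0); (0, -4) → (0, 4); (0, 2) → (0, -2)
T3 rotate counter-clockwise with cos θ = 4/5, sin θ = -3/5: (9, 0) → (36/5, -27/5); (0, 4) → (12/5, 16/5); (0, -2) → (-6/5, -8/5)
T4 shear: y ← y + 1·x: (36/5, -27/5) → (36/5, 9/5); (12/5, 16/5) → (12/5, 28/5); (-6/5, -8/5) → (-6/5, -14/5)
T5 shear: y ← y − 2·x: (36/5, 9/5) → (36/5, -63/5); (12/5, 28/5) → (12/5, 4/5); (-6/5, -14/5) → (-6/5, -2/5)

image vertices: (36/5, -63/5), (12/5, 4/5), (-6/5, -2/5)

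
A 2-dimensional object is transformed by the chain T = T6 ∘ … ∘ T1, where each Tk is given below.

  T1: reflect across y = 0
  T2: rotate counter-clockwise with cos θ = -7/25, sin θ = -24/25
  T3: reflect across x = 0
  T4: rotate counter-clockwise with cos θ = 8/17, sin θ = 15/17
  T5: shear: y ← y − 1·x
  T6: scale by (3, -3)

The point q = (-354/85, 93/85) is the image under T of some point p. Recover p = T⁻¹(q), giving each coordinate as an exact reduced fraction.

T1 = [1 0 0; 0 -1 0; 0 0 1]
T2·T1 = [-7/25 -24/25 0; -24/25 7/25 0; 0 0 1]
T3·…·T1 = [7/25 24/25 0; -24/25 7/25 0; 0 0 1]
T4·…·T1 = [416/425 87/425 0; -87/425 416/425 0; 0 0 1]
T5·…·T1 = [416/425 87/425 0; -503/425 329/425 0; 0 0 1]
T6·…·T1 = [1248/425 261/425 0; 1509/425 -987/425 0; 0 0 1]
det M = -9; M⁻¹ = [329/1275 29/425 0; 503/1275 -416/1275 0; 0 0 1]
M⁻¹ · (-354/85, 93/85)ᵀ = (-1, -2)ᵀ

p = (-1, -2)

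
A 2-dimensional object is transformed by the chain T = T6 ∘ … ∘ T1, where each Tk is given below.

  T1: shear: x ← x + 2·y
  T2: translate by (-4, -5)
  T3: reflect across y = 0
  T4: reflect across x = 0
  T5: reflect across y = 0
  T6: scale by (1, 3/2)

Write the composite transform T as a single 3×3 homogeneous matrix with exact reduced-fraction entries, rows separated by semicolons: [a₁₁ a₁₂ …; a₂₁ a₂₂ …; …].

T = [-1 -2 4; 0 3/2 -15/2; 0 0 1]

T1 = [1 2 0; 0 1 0; 0 0 1]
T2·T1 = [1 2 -4; 0 1 -5; 0 0 1]
T3·…·T1 = [1 2 -4; 0 -1 5; 0 0 1]
T4·…·T1 = [-1 -2 4; 0 -1 5; 0 0 1]
T5·…·T1 = [-1 -2 4; 0 1 -5; 0 0 1]
T6·…·T1 = [-1 -2 4; 0 3/2 -15/2; 0 0 1]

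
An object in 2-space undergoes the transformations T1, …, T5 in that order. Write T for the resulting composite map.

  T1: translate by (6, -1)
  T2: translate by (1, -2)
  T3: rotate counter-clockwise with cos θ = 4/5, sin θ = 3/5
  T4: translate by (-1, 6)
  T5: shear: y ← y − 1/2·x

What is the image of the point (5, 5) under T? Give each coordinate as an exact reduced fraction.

T1 translate by (6, -1): (5, 5) → (11, 4)
T2 translate by (1, -2): (11, 4) → (12, 2)
T3 rotate counter-clockwise with cos θ = 4/5, sin θ = 3/5: (12, 2) → (42/5, 44/5)
T4 translate by (-1, 6): (42/5, 44/5) → (37/5, 74/5)
T5 shear: y ← y − 1/2·x: (37/5, 74/5) → (37/5, 111/10)

T(p) = (37/5, 111/10)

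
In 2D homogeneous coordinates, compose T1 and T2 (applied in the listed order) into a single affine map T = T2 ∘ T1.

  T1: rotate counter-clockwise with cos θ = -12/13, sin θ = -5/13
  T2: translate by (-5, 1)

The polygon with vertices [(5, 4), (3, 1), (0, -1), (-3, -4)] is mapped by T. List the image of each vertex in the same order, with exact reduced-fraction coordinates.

T1 rotate counter-clockwise with cos θ = -12/13, sin θ = -5/13: (5, 4) → (-40/13, -73/13); (3, 1) → (-31/13, -27/13); (0, -1) → (-5/13, 12/13); (-3, -4) → (16/13, 63/13)
T2 translate by (-5, 1): (-40/13, -73/13) → (-105/13, -60/13); (-31/13, -27/13) → (-96/13, -14/13); (-5/13, 12/13) → (-70/13, 25/13); (16/13, 63/13) → (-49/13, 76/13)

image vertices: (-105/13, -60/13), (-96/13, -14/13), (-70/13, 25/13), (-49/13, 76/13)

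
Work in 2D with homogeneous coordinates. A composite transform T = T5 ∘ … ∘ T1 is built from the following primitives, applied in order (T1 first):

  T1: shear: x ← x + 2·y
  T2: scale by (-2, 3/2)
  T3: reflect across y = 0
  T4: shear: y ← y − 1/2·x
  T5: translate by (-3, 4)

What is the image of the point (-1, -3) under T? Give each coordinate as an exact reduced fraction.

T(p) = (11, 3/2)

T1 shear: x ← x + 2·y: (-1, -3) → (-7, -3)
T2 scale by (-2, 3/2): (-7, -3) → (14, -9/2)
T3 reflect across y = 0: (14, -9/2) → (14, 9/2)
T4 shear: y ← y − 1/2·x: (14, 9/2) → (14, -5/2)
T5 translate by (-3, 4): (14, -5/2) → (11, 3/2)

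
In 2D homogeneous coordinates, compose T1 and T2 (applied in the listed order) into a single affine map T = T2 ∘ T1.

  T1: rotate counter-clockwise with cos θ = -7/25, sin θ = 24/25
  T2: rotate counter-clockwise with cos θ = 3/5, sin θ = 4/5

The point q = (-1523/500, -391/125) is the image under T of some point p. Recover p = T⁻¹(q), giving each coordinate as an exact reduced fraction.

p = (7/4, 4)

T1 = [-7/25 -24/25 0; 24/25 -7/25 0; 0 0 1]
T2·T1 = [-117/125 -44/125 0; 44/125 -117/125 0; 0 0 1]
det M = 1; M⁻¹ = [-117/125 44/125 0; -44/125 -117/125 0; 0 0 1]
M⁻¹ · (-1523/500, -391/125)ᵀ = (7/4, 4)ᵀ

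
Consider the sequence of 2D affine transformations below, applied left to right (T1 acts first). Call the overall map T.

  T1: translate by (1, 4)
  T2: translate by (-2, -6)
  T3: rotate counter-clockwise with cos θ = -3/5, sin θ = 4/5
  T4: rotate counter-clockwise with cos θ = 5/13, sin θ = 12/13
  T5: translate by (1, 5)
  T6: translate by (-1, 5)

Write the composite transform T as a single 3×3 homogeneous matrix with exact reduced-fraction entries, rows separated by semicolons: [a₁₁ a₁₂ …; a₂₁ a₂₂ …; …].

T = [-63/65 16/65 31/65; -16/65 -63/65 792/65; 0 0 1]

T1 = [1 0 1; 0 1 4; 0 0 1]
T2·T1 = [1 0 -1; 0 1 -2; 0 0 1]
T3·…·T1 = [-3/5 -4/5 11/5; 4/5 -3/5 2/5; 0 0 1]
T4·…·T1 = [-63/65 16/65 31/65; -16/65 -63/65 142/65; 0 0 1]
T5·…·T1 = [-63/65 16/65 96/65; -16/65 -63/65 467/65; 0 0 1]
T6·…·T1 = [-63/65 16/65 31/65; -16/65 -63/65 792/65; 0 0 1]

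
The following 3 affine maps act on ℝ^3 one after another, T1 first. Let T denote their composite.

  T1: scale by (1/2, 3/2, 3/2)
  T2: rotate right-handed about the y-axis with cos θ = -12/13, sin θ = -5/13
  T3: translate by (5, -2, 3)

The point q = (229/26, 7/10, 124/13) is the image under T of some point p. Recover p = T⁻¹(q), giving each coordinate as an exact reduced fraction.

p = (-2, 9/5, -5)

T1 = [1/2 0 0 0; 0 3/2 0 0; 0 0 3/2 0; 0 0 0 1]
T2·T1 = [-6/13 0 -15/26 0; 0 3/2 0 0; 5/26 0 -18/13 0; 0 0 0 1]
T3·…·T1 = [-6/13 0 -15/26 5; 0 3/2 0 -2; 5/26 0 -18/13 3; 0 0 0 1]
det M = 9/8; M⁻¹ = [-24/13 0 10/13 90/13; 0 2/3 0 4/3; -10/39 0 -8/13 122/39; 0 0 0 1]
M⁻¹ · (229/26, 7/10, 124/13)ᵀ = (-2, 9/5, -5)ᵀ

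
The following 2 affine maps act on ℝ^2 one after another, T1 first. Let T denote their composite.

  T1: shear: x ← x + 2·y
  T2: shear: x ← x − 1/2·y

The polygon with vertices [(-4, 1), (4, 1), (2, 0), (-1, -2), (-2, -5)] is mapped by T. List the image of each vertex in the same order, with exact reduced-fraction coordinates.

T1 shear: x ← x + 2·y: (-4, 1) → (-2, 1); (4, 1) → (6, 1); (2, 0) → (2, 0); (-1, -2) → (-5, -2); (-2, -5) → (-12, -5)
T2 shear: x ← x − 1/2·y: (-2, 1) → (-5/2, 1); (6, 1) → (11/2, 1); (2, 0) → (2, 0); (-5, -2) → (-4, -2); (-12, -5) → (-19/2, -5)

image vertices: (-5/2, 1), (11/2, 1), (2, 0), (-4, -2), (-19/2, -5)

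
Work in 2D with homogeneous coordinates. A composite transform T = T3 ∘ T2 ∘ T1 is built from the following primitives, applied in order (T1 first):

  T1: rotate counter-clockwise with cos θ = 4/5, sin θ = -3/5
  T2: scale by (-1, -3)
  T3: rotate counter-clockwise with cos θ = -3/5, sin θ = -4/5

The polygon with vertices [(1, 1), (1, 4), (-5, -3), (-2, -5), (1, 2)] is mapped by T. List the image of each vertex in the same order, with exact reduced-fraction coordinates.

image vertices: (9/25, 37/25), (-108/25, 181/25), (-123/25, -89/25), (99/25, -218/25), (-6/5, 17/5)

T1 rotate counter-clockwise with cos θ = 4/5, sin θ = -3/5: (1, 1) → (7/5, 1/5); (1, 4) → (16/5, 13/5); (-5, -3) → (-29/5, 3/5); (-2, -5) → (-23/5, -14/5); (1, 2) → (2, 1)
T2 scale by (-1, -3): (7/5, 1/5) → (-7/5, -3/5); (16/5, 13/5) → (-16/5, -39/5); (-29/5, 3/5) → (29/5, -9/5); (-23/5, -14/5) → (23/5, 42/5); (2, 1) → (-2, -3)
T3 rotate counter-clockwise with cos θ = -3/5, sin θ = -4/5: (-7/5, -3/5) → (9/25, 37/25); (-16/5, -39/5) → (-108/25, 181/25); (29/5, -9/5) → (-123/25, -89/25); (23/5, 42/5) → (99/25, -218/25); (-2, -3) → (-6/5, 17/5)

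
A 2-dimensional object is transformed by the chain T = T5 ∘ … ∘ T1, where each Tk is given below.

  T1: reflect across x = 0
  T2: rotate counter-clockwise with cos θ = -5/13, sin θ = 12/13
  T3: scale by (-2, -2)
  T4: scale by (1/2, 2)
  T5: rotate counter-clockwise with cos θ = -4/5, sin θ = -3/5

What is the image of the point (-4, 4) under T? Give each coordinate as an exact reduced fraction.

T1 reflect across x = 0: (-4, 4) → (4, 4)
T2 rotate counter-clockwise with cos θ = -5/13, sin θ = 12/13: (4, 4) → (-68/13, 28/13)
T3 scale by (-2, -2): (-68/13, 28/13) → (136/13, -56/13)
T4 scale by (1/2, 2): (136/13, -56/13) → (68/13, -112/13)
T5 rotate counter-clockwise with cos θ = -4/5, sin θ = -3/5: (68/13, -112/13) → (-608/65, 244/65)

T(p) = (-608/65, 244/65)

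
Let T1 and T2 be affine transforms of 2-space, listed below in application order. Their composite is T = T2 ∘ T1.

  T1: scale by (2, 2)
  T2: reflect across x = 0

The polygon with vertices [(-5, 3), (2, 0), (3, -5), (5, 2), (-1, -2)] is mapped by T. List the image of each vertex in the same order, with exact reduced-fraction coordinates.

T1 scale by (2, 2): (-5, 3) → (-10, 6); (2, 0) → (4, 0); (3, -5) → (6, -10); (5, 2) → (10, 4); (-1, -2) → (-2, -4)
T2 reflect across x = 0: (-10, 6) → (10, 6); (4, 0) → (-4, 0); (6, -10) → (-6, -10); (10, 4) → (-10, 4); (-2, -4) → (2, -4)

image vertices: (10, 6), (-4, 0), (-6, -10), (-10, 4), (2, -4)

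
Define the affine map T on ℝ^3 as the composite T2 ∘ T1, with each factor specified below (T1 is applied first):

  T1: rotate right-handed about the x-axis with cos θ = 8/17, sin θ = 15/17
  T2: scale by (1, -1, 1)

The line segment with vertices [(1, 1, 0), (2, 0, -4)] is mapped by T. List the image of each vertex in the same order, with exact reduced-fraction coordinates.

image vertices: (1, -8/17, 15/17), (2, -60/17, -32/17)

T1 rotate right-handed about the x-axis with cos θ = 8/17, sin θ = 15/17: (1, 1, 0) → (1, 8/17, 15/17); (2, 0, -4) → (2, 60/17, -32/17)
T2 scale by (1, -1, 1): (1, 8/17, 15/17) → (1, -8/17, 15/17); (2, 60/17, -32/17) → (2, -60/17, -32/17)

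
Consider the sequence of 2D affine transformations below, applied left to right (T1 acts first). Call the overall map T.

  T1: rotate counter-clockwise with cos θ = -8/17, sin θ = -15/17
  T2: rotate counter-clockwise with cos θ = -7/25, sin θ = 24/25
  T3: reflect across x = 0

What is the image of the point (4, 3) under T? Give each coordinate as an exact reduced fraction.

T(p) = (-77/17, 36/17)

T1 rotate counter-clockwise with cos θ = -8/17, sin θ = -15/17: (4, 3) → (13/17, -84/17)
T2 rotate counter-clockwise with cos θ = -7/25, sin θ = 24/25: (13/17, -84/17) → (77/17, 36/17)
T3 reflect across x = 0: (77/17, 36/17) → (-77/17, 36/17)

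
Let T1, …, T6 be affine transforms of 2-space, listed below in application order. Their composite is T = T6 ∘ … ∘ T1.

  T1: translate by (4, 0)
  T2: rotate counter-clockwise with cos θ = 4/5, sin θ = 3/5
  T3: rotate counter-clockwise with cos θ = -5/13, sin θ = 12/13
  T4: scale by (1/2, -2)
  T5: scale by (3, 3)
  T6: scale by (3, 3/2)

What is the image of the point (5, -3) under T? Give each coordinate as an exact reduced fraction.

T(p) = (-729/26, -837/13)

T1 translate by (4, 0): (5, -3) → (9, -3)
T2 rotate counter-clockwise with cos θ = 4/5, sin θ = 3/5: (9, -3) → (9, 3)
T3 rotate counter-clockwise with cos θ = -5/13, sin θ = 12/13: (9, 3) → (-81/13, 93/13)
T4 scale by (1/2, -2): (-81/13, 93/13) → (-81/26, -186/13)
T5 scale by (3, 3): (-81/26, -186/13) → (-243/26, -558/13)
T6 scale by (3, 3/2): (-243/26, -558/13) → (-729/26, -837/13)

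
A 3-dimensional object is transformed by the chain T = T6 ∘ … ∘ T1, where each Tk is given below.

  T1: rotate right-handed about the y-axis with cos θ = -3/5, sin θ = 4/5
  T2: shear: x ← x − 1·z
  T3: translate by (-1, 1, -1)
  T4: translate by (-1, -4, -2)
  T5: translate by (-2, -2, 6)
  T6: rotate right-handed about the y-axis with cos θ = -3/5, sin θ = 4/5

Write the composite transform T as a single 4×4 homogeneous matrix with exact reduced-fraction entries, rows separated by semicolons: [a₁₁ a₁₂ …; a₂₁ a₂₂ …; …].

T = [-19/25 0 -33/25 24/5; 0 1 0 -5; 8/25 0 -19/25 7/5; 0 0 0 1]

T1 = [-3/5 0 4/5 0; 0 1 0 0; -4/5 0 -3/5 0; 0 0 0 1]
T2·T1 = [1/5 0 7/5 0; 0 1 0 0; -4/5 0 -3/5 0; 0 0 0 1]
T3·…·T1 = [1/5 0 7/5 -1; 0 1 0 1; -4/5 0 -3/5 -1; 0 0 0 1]
T4·…·T1 = [1/5 0 7/5 -2; 0 1 0 -3; -4/5 0 -3/5 -3; 0 0 0 1]
T5·…·T1 = [1/5 0 7/5 -4; 0 1 0 -5; -4/5 0 -3/5 3; 0 0 0 1]
T6·…·T1 = [-19/25 0 -33/25 24/5; 0 1 0 -5; 8/25 0 -19/25 7/5; 0 0 0 1]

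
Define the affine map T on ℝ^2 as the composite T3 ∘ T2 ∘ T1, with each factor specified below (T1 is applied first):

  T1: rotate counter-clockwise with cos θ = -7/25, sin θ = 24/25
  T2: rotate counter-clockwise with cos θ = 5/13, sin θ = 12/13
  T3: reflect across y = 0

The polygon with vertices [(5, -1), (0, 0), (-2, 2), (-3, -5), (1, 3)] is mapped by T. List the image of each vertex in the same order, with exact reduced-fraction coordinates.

image vertices: (-1579/325, -503/325), (0, 0), (574/325, 718/325), (1149/325, -1507/325), (-431/325, 933/325)

T1 rotate counter-clockwise with cos θ = -7/25, sin θ = 24/25: (5, -1) → (-11/25, 127/25); (0, 0) → (0, 0); (-2, 2) → (-34/25, -62/25); (-3, -5) → (141/25, -37/25); (1, 3) → (-79/25, 3/25)
T2 rotate counter-clockwise with cos θ = 5/13, sin θ = 12/13: (-11/25, 127/25) → (-1579/325, 503/325); (0, 0) → (0, 0); (-34/25, -62/25) → (574/325, -718/325); (141/25, -37/25) → (1149/325, 1507/325); (-79/25, 3/25) → (-431/325, -933/325)
T3 reflect across y = 0: (-1579/325, 503/325) → (-1579/325, -503/325); (0, 0) → (0, 0); (574/325, -718/325) → (574/325, 718/325); (1149/325, 1507/325) → (1149/325, -1507/325); (-431/325, -933/325) → (-431/325, 933/325)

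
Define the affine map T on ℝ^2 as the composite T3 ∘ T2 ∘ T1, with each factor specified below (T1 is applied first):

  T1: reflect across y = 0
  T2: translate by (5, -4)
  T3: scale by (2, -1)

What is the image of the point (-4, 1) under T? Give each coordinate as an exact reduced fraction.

T(p) = (2, 5)

T1 reflect across y = 0: (-4, 1) → (-4, -1)
T2 translate by (5, -4): (-4, -1) → (1, -5)
T3 scale by (2, -1): (1, -5) → (2, 5)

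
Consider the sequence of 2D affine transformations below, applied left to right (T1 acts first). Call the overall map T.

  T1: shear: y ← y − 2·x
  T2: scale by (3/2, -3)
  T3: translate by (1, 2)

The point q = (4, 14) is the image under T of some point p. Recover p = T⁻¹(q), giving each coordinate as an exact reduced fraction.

p = (2, 0)

T1 = [1 0 0; -2 1 0; 0 0 1]
T2·T1 = [3/2 0 0; 6 -3 0; 0 0 1]
T3·…·T1 = [3/2 0 1; 6 -3 2; 0 0 1]
det M = -9/2; M⁻¹ = [2/3 0 -2/3; 4/3 -1/3 -2/3; 0 0 1]
M⁻¹ · (4, 14)ᵀ = (2, 0)ᵀ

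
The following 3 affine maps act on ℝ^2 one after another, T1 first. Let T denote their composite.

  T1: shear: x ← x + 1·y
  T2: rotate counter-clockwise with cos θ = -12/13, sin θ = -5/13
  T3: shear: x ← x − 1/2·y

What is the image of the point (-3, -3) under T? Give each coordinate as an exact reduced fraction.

T(p) = (24/13, 66/13)

T1 shear: x ← x + 1·y: (-3, -3) → (-6, -3)
T2 rotate counter-clockwise with cos θ = -12/13, sin θ = -5/13: (-6, -3) → (57/13, 66/13)
T3 shear: x ← x − 1/2·y: (57/13, 66/13) → (24/13, 66/13)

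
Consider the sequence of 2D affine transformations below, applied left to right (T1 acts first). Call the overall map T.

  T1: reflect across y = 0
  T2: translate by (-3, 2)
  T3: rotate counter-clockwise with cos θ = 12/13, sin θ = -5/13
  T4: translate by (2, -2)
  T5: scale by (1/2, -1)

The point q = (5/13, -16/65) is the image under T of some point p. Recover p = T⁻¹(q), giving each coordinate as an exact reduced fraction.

T1 = [1 0 0; 0 -1 0; 0 0 1]
T2·T1 = [1 0 -3; 0 -1 2; 0 0 1]
T3·…·T1 = [12/13 -5/13 -2; -5/13 -12/13 3; 0 0 1]
T4·…·T1 = [12/13 -5/13 0; -5/13 -12/13 1; 0 0 1]
T5·…·T1 = [6/13 -5/26 0; 5/13 12/13 -1; 0 0 1]
det M = 1/2; M⁻¹ = [24/13 5/13 5/13; -10/13 12/13 12/13; 0 0 1]
M⁻¹ · (5/13, -16/65)ᵀ = (1, 2/5)ᵀ

p = (1, 2/5)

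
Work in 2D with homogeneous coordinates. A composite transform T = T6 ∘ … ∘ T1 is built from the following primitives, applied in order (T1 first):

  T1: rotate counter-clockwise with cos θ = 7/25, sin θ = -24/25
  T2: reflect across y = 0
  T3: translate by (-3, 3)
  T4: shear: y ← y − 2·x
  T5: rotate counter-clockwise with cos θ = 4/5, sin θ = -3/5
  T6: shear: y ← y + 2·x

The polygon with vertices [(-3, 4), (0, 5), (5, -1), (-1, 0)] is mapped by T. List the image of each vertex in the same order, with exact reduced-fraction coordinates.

image vertices: (-3/5, -2), (6/25, -11/5), (734/125, 596/25), (317/125, 348/25)

T1 rotate counter-clockwise with cos θ = 7/25, sin θ = -24/25: (-3, 4) → (3, 4); (0, 5) → (24/5, 7/5); (5, -1) → (11/25, -127/25); (-1, 0) → (-7/25, 24/25)
T2 reflect across y = 0: (3, 4) → (3, -4); (24/5, 7/5) → (24/5, -7/5); (11/25, -127/25) → (11/25, 127/25); (-7/25, 24/25) → (-7/25, -24/25)
T3 translate by (-3, 3): (3, -4) → (0, -1); (24/5, -7/5) → (9/5, 8/5); (11/25, 127/25) → (-64/25, 202/25); (-7/25, -24/25) → (-82/25, 51/25)
T4 shear: y ← y − 2·x: (0, -1) → (0, -1); (9/5, 8/5) → (9/5, -2); (-64/25, 202/25) → (-64/25, 66/5); (-82/25, 51/25) → (-82/25, 43/5)
T5 rotate counter-clockwise with cos θ = 4/5, sin θ = -3/5: (0, -1) → (-3/5, -4/5); (9/5, -2) → (6/25, -67/25); (-64/25, 66/5) → (734/125, 1512/125); (-82/25, 43/5) → (317/125, 1106/125)
T6 shear: y ← y + 2·x: (-3/5, -4/5) → (-3/5, -2); (6/25, -67/25) → (6/25, -11/5); (734/125, 1512/125) → (734/125, 596/25); (317/125, 1106/125) → (317/125, 348/25)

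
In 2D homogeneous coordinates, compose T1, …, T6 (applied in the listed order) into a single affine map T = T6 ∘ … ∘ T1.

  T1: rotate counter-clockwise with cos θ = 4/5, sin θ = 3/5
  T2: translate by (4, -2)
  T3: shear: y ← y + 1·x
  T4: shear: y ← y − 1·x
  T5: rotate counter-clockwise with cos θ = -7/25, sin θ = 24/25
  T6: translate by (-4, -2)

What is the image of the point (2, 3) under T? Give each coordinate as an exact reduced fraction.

T1 rotate counter-clockwise with cos θ = 4/5, sin θ = 3/5: (2, 3) → (-1/5, 18/5)
T2 translate by (4, -2): (-1/5, 18/5) → (19/5, 8/5)
T3 shear: y ← y + 1·x: (19/5, 8/5) → (19/5, 27/5)
T4 shear: y ← y − 1·x: (19/5, 27/5) → (19/5, 8/5)
T5 rotate counter-clockwise with cos θ = -7/25, sin θ = 24/25: (19/5, 8/5) → (-13/5, 16/5)
T6 translate by (-4, -2): (-13/5, 16/5) → (-33/5, 6/5)

T(p) = (-33/5, 6/5)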